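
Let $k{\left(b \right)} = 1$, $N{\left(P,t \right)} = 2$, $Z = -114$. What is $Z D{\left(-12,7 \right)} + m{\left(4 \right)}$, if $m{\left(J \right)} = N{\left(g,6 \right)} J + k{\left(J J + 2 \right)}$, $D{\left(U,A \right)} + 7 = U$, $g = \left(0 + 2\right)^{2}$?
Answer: $2175$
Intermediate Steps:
$g = 4$ ($g = 2^{2} = 4$)
$D{\left(U,A \right)} = -7 + U$
$m{\left(J \right)} = 1 + 2 J$ ($m{\left(J \right)} = 2 J + 1 = 1 + 2 J$)
$Z D{\left(-12,7 \right)} + m{\left(4 \right)} = - 114 \left(-7 - 12\right) + \left(1 + 2 \cdot 4\right) = \left(-114\right) \left(-19\right) + \left(1 + 8\right) = 2166 + 9 = 2175$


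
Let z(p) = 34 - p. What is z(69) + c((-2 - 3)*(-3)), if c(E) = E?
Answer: -20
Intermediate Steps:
z(69) + c((-2 - 3)*(-3)) = (34 - 1*69) + (-2 - 3)*(-3) = (34 - 69) - 5*(-3) = -35 + 15 = -20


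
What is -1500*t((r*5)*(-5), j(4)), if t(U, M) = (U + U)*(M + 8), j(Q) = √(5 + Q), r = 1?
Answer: 825000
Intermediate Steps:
t(U, M) = 2*U*(8 + M) (t(U, M) = (2*U)*(8 + M) = 2*U*(8 + M))
-1500*t((r*5)*(-5), j(4)) = -3000*(1*5)*(-5)*(8 + √(5 + 4)) = -3000*5*(-5)*(8 + √9) = -3000*(-25)*(8 + 3) = -3000*(-25)*11 = -1500*(-550) = 825000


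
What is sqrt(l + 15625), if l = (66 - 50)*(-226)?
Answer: sqrt(12009) ≈ 109.59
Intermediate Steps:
l = -3616 (l = 16*(-226) = -3616)
sqrt(l + 15625) = sqrt(-3616 + 15625) = sqrt(12009)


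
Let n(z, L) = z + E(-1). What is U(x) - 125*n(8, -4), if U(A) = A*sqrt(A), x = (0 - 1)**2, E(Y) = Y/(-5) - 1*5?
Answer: -399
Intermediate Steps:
E(Y) = -5 - Y/5 (E(Y) = Y*(-1/5) - 5 = -Y/5 - 5 = -5 - Y/5)
n(z, L) = -24/5 + z (n(z, L) = z + (-5 - 1/5*(-1)) = z + (-5 + 1/5) = z - 24/5 = -24/5 + z)
x = 1 (x = (-1)**2 = 1)
U(A) = A**(3/2)
U(x) - 125*n(8, -4) = 1**(3/2) - 125*(-24/5 + 8) = 1 - 125*16/5 = 1 - 400 = -399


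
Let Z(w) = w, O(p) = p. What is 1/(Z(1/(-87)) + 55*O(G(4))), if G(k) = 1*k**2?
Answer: 87/76559 ≈ 0.0011364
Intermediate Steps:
G(k) = k**2
1/(Z(1/(-87)) + 55*O(G(4))) = 1/(1/(-87) + 55*4**2) = 1/(-1/87 + 55*16) = 1/(-1/87 + 880) = 1/(76559/87) = 87/76559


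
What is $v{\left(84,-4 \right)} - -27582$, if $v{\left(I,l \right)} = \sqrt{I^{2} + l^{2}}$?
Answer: $27582 + 4 \sqrt{442} \approx 27666.0$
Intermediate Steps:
$v{\left(84,-4 \right)} - -27582 = \sqrt{84^{2} + \left(-4\right)^{2}} - -27582 = \sqrt{7056 + 16} + 27582 = \sqrt{7072} + 27582 = 4 \sqrt{442} + 27582 = 27582 + 4 \sqrt{442}$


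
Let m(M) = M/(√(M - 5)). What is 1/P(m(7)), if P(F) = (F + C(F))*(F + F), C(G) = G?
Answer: 1/98 ≈ 0.010204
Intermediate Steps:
m(M) = M/√(-5 + M) (m(M) = M/(√(-5 + M)) = M/√(-5 + M))
P(F) = 4*F² (P(F) = (F + F)*(F + F) = (2*F)*(2*F) = 4*F²)
1/P(m(7)) = 1/(4*(7/√(-5 + 7))²) = 1/(4*(7/√2)²) = 1/(4*(7*(√2/2))²) = 1/(4*(7*√2/2)²) = 1/(4*(49/2)) = 1/98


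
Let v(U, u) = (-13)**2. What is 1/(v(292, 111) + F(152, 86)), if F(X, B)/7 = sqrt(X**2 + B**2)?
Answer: -169/1465939 + 70*sqrt(305)/1465939 ≈ 0.00071865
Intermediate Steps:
v(U, u) = 169
F(X, B) = 7*sqrt(B**2 + X**2) (F(X, B) = 7*sqrt(X**2 + B**2) = 7*sqrt(B**2 + X**2))
1/(v(292, 111) + F(152, 86)) = 1/(169 + 7*sqrt(86**2 + 152**2)) = 1/(169 + 7*sqrt(7396 + 23104)) = 1/(169 + 7*sqrt(30500)) = 1/(169 + 7*(10*sqrt(305))) = 1/(169 + 70*sqrt(305))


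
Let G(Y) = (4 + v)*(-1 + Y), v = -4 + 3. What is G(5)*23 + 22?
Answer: 298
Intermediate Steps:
v = -1
G(Y) = -3 + 3*Y (G(Y) = (4 - 1)*(-1 + Y) = 3*(-1 + Y) = -3 + 3*Y)
G(5)*23 + 22 = (-3 + 3*5)*23 + 22 = (-3 + 15)*23 + 22 = 12*23 + 22 = 276 + 22 = 298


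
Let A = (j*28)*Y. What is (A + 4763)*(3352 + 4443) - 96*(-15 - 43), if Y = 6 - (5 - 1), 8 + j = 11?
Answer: 38442713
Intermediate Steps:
j = 3 (j = -8 + 11 = 3)
Y = 2 (Y = 6 - 1*4 = 6 - 4 = 2)
A = 168 (A = (3*28)*2 = 84*2 = 168)
(A + 4763)*(3352 + 4443) - 96*(-15 - 43) = (168 + 4763)*(3352 + 4443) - 96*(-15 - 43) = 4931*7795 - 96*(-58) = 38437145 - 1*(-5568) = 38437145 + 5568 = 38442713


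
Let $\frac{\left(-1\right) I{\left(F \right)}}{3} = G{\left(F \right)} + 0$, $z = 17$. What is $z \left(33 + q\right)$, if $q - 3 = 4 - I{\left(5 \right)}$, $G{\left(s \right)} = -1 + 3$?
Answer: $782$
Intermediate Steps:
$G{\left(s \right)} = 2$
$I{\left(F \right)} = -6$ ($I{\left(F \right)} = - 3 \left(2 + 0\right) = \left(-3\right) 2 = -6$)
$q = 13$ ($q = 3 + \left(4 - -6\right) = 3 + \left(4 + 6\right) = 3 + 10 = 13$)
$z \left(33 + q\right) = 17 \left(33 + 13\right) = 17 \cdot 46 = 782$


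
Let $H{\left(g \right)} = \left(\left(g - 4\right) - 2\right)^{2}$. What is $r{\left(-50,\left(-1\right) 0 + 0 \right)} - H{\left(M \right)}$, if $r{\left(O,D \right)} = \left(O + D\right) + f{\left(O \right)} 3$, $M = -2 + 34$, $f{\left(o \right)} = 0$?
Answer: $-726$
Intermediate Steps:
$M = 32$
$r{\left(O,D \right)} = D + O$ ($r{\left(O,D \right)} = \left(O + D\right) + 0 \cdot 3 = \left(D + O\right) + 0 = D + O$)
$H{\left(g \right)} = \left(-6 + g\right)^{2}$ ($H{\left(g \right)} = \left(\left(g - 4\right) - 2\right)^{2} = \left(\left(-4 + g\right) - 2\right)^{2} = \left(-6 + g\right)^{2}$)
$r{\left(-50,\left(-1\right) 0 + 0 \right)} - H{\left(M \right)} = \left(\left(\left(-1\right) 0 + 0\right) - 50\right) - \left(-6 + 32\right)^{2} = \left(\left(0 + 0\right) - 50\right) - 26^{2} = \left(0 - 50\right) - 676 = -50 - 676 = -726$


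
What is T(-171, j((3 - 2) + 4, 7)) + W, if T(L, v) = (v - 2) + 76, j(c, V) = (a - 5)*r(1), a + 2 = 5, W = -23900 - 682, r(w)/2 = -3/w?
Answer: -24496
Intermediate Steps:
r(w) = -6/w (r(w) = 2*(-3/w) = -6/w)
W = -24582
a = 3 (a = -2 + 5 = 3)
j(c, V) = 12 (j(c, V) = (3 - 5)*(-6/1) = -(-12) = -2*(-6) = 12)
T(L, v) = 74 + v (T(L, v) = (-2 + v) + 76 = 74 + v)
T(-171, j((3 - 2) + 4, 7)) + W = (74 + 12) - 24582 = 86 - 24582 = -24496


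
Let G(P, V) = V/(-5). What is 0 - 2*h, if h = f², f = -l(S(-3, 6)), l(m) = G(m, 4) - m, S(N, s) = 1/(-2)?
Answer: -9/50 ≈ -0.18000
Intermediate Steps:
G(P, V) = -V/5 (G(P, V) = V*(-⅕) = -V/5)
S(N, s) = -½
l(m) = -⅘ - m (l(m) = -⅕*4 - m = -⅘ - m)
f = 3/10 (f = -(-⅘ - 1*(-½)) = -(-⅘ + ½) = -1*(-3/10) = 3/10 ≈ 0.30000)
h = 9/100 (h = (3/10)² = 9/100 ≈ 0.090000)
0 - 2*h = 0 - 2*9/100 = 0 - 9/50 = -9/50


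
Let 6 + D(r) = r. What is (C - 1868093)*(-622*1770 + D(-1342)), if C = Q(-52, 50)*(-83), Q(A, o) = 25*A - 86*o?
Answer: 1546833034384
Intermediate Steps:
D(r) = -6 + r
Q(A, o) = -86*o + 25*A
C = 464800 (C = (-86*50 + 25*(-52))*(-83) = (-4300 - 1300)*(-83) = -5600*(-83) = 464800)
(C - 1868093)*(-622*1770 + D(-1342)) = (464800 - 1868093)*(-622*1770 + (-6 - 1342)) = -1403293*(-1100940 - 1348) = -1403293*(-1102288) = 1546833034384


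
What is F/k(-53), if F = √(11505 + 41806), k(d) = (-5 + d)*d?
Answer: √53311/3074 ≈ 0.075111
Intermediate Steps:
k(d) = d*(-5 + d)
F = √53311 ≈ 230.89
F/k(-53) = √53311/((-53*(-5 - 53))) = √53311/((-53*(-58))) = √53311/3074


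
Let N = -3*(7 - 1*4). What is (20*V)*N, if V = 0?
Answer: 0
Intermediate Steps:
N = -9 (N = -3*(7 - 4) = -3*3 = -9)
(20*V)*N = (20*0)*(-9) = 0*(-9) = 0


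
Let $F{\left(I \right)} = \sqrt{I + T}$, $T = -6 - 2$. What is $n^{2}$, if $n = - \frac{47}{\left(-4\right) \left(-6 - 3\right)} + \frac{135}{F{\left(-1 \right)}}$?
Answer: $- \frac{2622191}{1296} + \frac{235 i}{2} \approx -2023.3 + 117.5 i$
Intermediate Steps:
$T = -8$ ($T = -6 - 2 = -8$)
$F{\left(I \right)} = \sqrt{-8 + I}$ ($F{\left(I \right)} = \sqrt{I - 8} = \sqrt{-8 + I}$)
$n = - \frac{47}{36} - 45 i$ ($n = - \frac{47}{\left(-4\right) \left(-6 - 3\right)} + \frac{135}{\sqrt{-8 - 1}} = - \frac{47}{\left(-4\right) \left(-9\right)} + \frac{135}{\sqrt{-9}} = - \frac{47}{36} + \frac{135}{3 i} = \left(-47\right) \frac{1}{36} + 135 \left(- \frac{i}{3}\right) = - \frac{47}{36} - 45 i \approx -1.3056 - 45.0 i$)
$n^{2} = \left(- \frac{47}{36} - 45 i\right)^{2}$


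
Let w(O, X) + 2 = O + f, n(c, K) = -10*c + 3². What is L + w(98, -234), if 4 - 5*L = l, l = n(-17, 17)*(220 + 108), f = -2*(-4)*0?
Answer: -58228/5 ≈ -11646.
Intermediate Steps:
f = 0 (f = 8*0 = 0)
n(c, K) = 9 - 10*c (n(c, K) = -10*c + 9 = 9 - 10*c)
w(O, X) = -2 + O (w(O, X) = -2 + (O + 0) = -2 + O)
l = 58712 (l = (9 - 10*(-17))*(220 + 108) = (9 + 170)*328 = 179*328 = 58712)
L = -58708/5 (L = ⅘ - ⅕*58712 = ⅘ - 58712/5 = -58708/5 ≈ -11742.)
L + w(98, -234) = -58708/5 + (-2 + 98) = -58708/5 + 96 = -58228/5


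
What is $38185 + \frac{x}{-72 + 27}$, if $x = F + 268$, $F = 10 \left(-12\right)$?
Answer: $\frac{1718177}{45} \approx 38182.0$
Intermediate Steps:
$F = -120$
$x = 148$ ($x = -120 + 268 = 148$)
$38185 + \frac{x}{-72 + 27} = 38185 + \frac{1}{-72 + 27} \cdot 148 = 38185 + \frac{1}{-45} \cdot 148 = 38185 - \frac{148}{45} = \frac{1718177}{45}$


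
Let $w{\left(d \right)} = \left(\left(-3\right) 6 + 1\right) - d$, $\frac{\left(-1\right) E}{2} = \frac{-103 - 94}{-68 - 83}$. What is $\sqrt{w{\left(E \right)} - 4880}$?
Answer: $\frac{3 i \sqrt{12399667}}{151} \approx 69.96 i$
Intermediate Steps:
$E = - \frac{394}{151}$ ($E = - 2 \frac{-103 - 94}{-68 - 83} = - 2 \left(- \frac{197}{-151}\right) = - 2 \left(\left(-197\right) \left(- \frac{1}{151}\right)\right) = \left(-2\right) \frac{197}{151} = - \frac{394}{151} \approx -2.6093$)
$w{\left(d \right)} = -17 - d$ ($w{\left(d \right)} = \left(-18 + 1\right) - d = -17 - d$)
$\sqrt{w{\left(E \right)} - 4880} = \sqrt{\left(-17 - - \frac{394}{151}\right) - 4880} = \sqrt{\left(-17 + \frac{394}{151}\right) + \left(-22385 + 17505\right)} = \sqrt{- \frac{2173}{151} - 4880} = \sqrt{- \frac{739053}{151}} = \frac{3 i \sqrt{12399667}}{151}$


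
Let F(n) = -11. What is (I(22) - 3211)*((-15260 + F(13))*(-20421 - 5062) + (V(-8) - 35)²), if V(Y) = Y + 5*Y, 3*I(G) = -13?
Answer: -3753815965172/3 ≈ -1.2513e+12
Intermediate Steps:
I(G) = -13/3 (I(G) = (⅓)*(-13) = -13/3)
V(Y) = 6*Y
(I(22) - 3211)*((-15260 + F(13))*(-20421 - 5062) + (V(-8) - 35)²) = (-13/3 - 3211)*((-15260 - 11)*(-20421 - 5062) + (6*(-8) - 35)²) = -9646*(-15271*(-25483) + (-48 - 35)²)/3 = -9646*(389150893 + (-83)²)/3 = -9646*(389150893 + 6889)/3 = -9646/3*389157782 = -3753815965172/3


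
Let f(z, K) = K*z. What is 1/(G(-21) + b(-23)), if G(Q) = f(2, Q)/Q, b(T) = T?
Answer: -1/21 ≈ -0.047619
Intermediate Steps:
G(Q) = 2 (G(Q) = (Q*2)/Q = (2*Q)/Q = 2)
1/(G(-21) + b(-23)) = 1/(2 - 23) = 1/(-21) = -1/21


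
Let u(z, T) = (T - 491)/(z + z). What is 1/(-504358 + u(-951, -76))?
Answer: -634/319762783 ≈ -1.9827e-6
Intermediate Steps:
u(z, T) = (-491 + T)/(2*z) (u(z, T) = (-491 + T)/((2*z)) = (-491 + T)*(1/(2*z)) = (-491 + T)/(2*z))
1/(-504358 + u(-951, -76)) = 1/(-504358 + (½)*(-491 - 76)/(-951)) = 1/(-504358 + (½)*(-1/951)*(-567)) = 1/(-504358 + 189/634) = 1/(-319762783/634) = -634/319762783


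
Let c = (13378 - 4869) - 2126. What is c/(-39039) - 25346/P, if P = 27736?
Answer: -44866207/41645604 ≈ -1.0773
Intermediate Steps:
c = 6383 (c = 8509 - 2126 = 6383)
c/(-39039) - 25346/P = 6383/(-39039) - 25346/27736 = 6383*(-1/39039) - 25346*1/27736 = -491/3003 - 12673/13868 = -44866207/41645604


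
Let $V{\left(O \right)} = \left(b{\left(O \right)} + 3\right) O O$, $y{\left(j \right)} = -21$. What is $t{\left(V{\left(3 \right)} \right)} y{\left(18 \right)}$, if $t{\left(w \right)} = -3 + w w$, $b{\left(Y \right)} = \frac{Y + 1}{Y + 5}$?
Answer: $- \frac{83097}{4} \approx -20774.0$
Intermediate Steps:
$b{\left(Y \right)} = \frac{1 + Y}{5 + Y}$
$V{\left(O \right)} = O^{2} \left(3 + \frac{1 + O}{5 + O}\right)$ ($V{\left(O \right)} = \left(\frac{1 + O}{5 + O} + 3\right) O O = \left(3 + \frac{1 + O}{5 + O}\right) O O = O \left(3 + \frac{1 + O}{5 + O}\right) O = O^{2} \left(3 + \frac{1 + O}{5 + O}\right)$)
$t{\left(w \right)} = -3 + w^{2}$
$t{\left(V{\left(3 \right)} \right)} y{\left(18 \right)} = \left(-3 + \left(\frac{4 \cdot 3^{2} \left(4 + 3\right)}{5 + 3}\right)^{2}\right) \left(-21\right) = \left(-3 + \left(4 \cdot 9 \cdot \frac{1}{8} \cdot 7\right)^{2}\right) \left(-21\right) = \left(-3 + \left(\frac{63}{2}\right)^{2}\right) \left(-21\right) = \left(-3 + \frac{3969}{4}\right) \left(-21\right) = \frac{3957}{4} \left(-21\right) = - \frac{83097}{4}$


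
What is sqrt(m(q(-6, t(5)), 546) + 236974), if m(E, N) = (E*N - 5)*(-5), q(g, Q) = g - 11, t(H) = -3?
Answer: sqrt(283409) ≈ 532.36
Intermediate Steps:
q(g, Q) = -11 + g
m(E, N) = 25 - 5*E*N (m(E, N) = (-5 + E*N)*(-5) = 25 - 5*E*N)
sqrt(m(q(-6, t(5)), 546) + 236974) = sqrt((25 - 5*(-11 - 6)*546) + 236974) = sqrt((25 - 5*(-17)*546) + 236974) = sqrt((25 + 46410) + 236974) = sqrt(46435 + 236974) = sqrt(283409)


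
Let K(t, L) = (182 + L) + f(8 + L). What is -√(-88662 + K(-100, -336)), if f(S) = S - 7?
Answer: -I*√89151 ≈ -298.58*I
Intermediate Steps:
f(S) = -7 + S
K(t, L) = 183 + 2*L (K(t, L) = (182 + L) + (-7 + (8 + L)) = (182 + L) + (1 + L) = 183 + 2*L)
-√(-88662 + K(-100, -336)) = -√(-88662 + (183 + 2*(-336))) = -√(-88662 + (183 - 672)) = -√(-88662 - 489) = -√(-89151) = -I*√89151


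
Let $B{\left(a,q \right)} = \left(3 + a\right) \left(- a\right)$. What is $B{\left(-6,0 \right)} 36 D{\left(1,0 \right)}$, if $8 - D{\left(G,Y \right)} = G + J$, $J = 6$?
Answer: $-648$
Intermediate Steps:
$B{\left(a,q \right)} = - a \left(3 + a\right)$
$D{\left(G,Y \right)} = 2 - G$ ($D{\left(G,Y \right)} = 8 - \left(G + 6\right) = 8 - \left(6 + G\right) = 2 - G$)
$B{\left(-6,0 \right)} 36 D{\left(1,0 \right)} = \left(-1\right) \left(-6\right) \left(3 - 6\right) 36 \left(2 - 1\right) = \left(-1\right) \left(-6\right) \left(-3\right) 36 \left(2 - 1\right) = \left(-18\right) 36 \cdot 1 = \left(-648\right) 1 = -648$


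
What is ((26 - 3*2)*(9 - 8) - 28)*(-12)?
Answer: 96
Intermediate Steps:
((26 - 3*2)*(9 - 8) - 28)*(-12) = ((26 - 6)*1 - 28)*(-12) = (20*1 - 28)*(-12) = (20 - 28)*(-12) = -8*(-12) = 96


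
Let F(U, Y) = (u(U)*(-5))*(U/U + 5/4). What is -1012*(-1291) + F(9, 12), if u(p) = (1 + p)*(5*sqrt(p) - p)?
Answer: 1305817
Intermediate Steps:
u(p) = (1 + p)*(-p + 5*sqrt(p))
F(U, Y) = -225*sqrt(U)/4 - 225*U**(3/2)/4 + 45*U/4 + 45*U**2/4 (F(U, Y) = ((-U - U**2 + 5*sqrt(U) + 5*U**(3/2))*(-5))*(U/U + 5/4) = (-25*sqrt(U) - 25*U**(3/2) + 5*U + 5*U**2)*(1 + 5*(1/4)) = (-25*sqrt(U) - 25*U**(3/2) + 5*U + 5*U**2)*(1 + 5/4) = (-25*sqrt(U) - 25*U**(3/2) + 5*U + 5*U**2)*(9/4) = -225*sqrt(U)/4 - 225*U**(3/2)/4 + 45*U/4 + 45*U**2/4)
-1012*(-1291) + F(9, 12) = -1012*(-1291) + (-225*sqrt(9)/4 - 225*9**(3/2)/4 + (45/4)*9 + (45/4)*9**2) = 1306492 + (-225/4*3 - 225/4*27 + 405/4 + (45/4)*81) = 1306492 + (-675/4 - 6075/4 + 405/4 + 3645/4) = 1306492 - 675 = 1305817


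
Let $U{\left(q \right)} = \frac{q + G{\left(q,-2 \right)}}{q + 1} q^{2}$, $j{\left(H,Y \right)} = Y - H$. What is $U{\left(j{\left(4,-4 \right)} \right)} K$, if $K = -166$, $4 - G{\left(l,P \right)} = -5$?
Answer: $\frac{10624}{7} \approx 1517.7$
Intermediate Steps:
$G{\left(l,P \right)} = 9$ ($G{\left(l,P \right)} = 4 - -5 = 4 + 5 = 9$)
$U{\left(q \right)} = \frac{q^{2} \left(9 + q\right)}{1 + q}$ ($U{\left(q \right)} = \frac{q + 9}{q + 1} q^{2} = \frac{9 + q}{1 + q} q^{2} = \frac{q^{2} \left(9 + q\right)}{1 + q}$)
$U{\left(j{\left(4,-4 \right)} \right)} K = \frac{\left(-4 - 4\right)^{2} \left(9 - 8\right)}{1 - 8} \left(-166\right) = \frac{\left(-8\right)^{2} \left(9 - 8\right)}{1 - 8} \left(-166\right) = 64 \frac{1}{-7} \cdot 1 \left(-166\right) = 64 \left(- \frac{1}{7}\right) 1 \left(-166\right) = \left(- \frac{64}{7}\right) \left(-166\right) = \frac{10624}{7}$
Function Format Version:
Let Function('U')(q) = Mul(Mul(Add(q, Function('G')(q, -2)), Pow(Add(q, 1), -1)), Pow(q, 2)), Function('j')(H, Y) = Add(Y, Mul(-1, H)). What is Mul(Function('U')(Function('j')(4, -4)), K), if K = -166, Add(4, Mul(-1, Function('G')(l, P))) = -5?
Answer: Rational(10624, 7) ≈ 1517.7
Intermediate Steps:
Function('G')(l, P) = 9 (Function('G')(l, P) = Add(4, Mul(-1, -5)) = Add(4, 5) = 9)
Function('U')(q) = Mul(Pow(q, 2), Pow(Add(1, q), -1), Add(9, q)) (Function('U')(q) = Mul(Mul(Add(q, 9), Pow(Add(q, 1), -1)), Pow(q, 2)) = Mul(Mul(Add(9, q), Pow(Add(1, q), -1)), Pow(q, 2)) = Mul(Mul(Pow(Add(1, q), -1), Add(9, q)), Pow(q, 2)) = Mul(Pow(q, 2), Pow(Add(1, q), -1), Add(9, q)))
Mul(Function('U')(Function('j')(4, -4)), K) = Mul(Mul(Pow(Add(-4, Mul(-1, 4)), 2), Pow(Add(1, Add(-4, Mul(-1, 4))), -1), Add(9, Add(-4, Mul(-1, 4)))), -166) = Mul(Mul(Pow(Add(-4, -4), 2), Pow(Add(1, Add(-4, -4)), -1), Add(9, Add(-4, -4))), -166) = Mul(Mul(Pow(-8, 2), Pow(Add(1, -8), -1), Add(9, -8)), -166) = Mul(Mul(64, Pow(-7, -1), 1), -166) = Mul(Mul(64, Rational(-1, 7), 1), -166) = Mul(Rational(-64, 7), -166) = Rational(10624, 7)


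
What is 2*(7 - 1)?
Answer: 12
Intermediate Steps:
2*(7 - 1) = 2*6 = 12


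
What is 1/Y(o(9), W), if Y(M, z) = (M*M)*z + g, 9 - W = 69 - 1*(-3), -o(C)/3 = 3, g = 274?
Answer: -1/4829 ≈ -0.00020708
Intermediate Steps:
o(C) = -9 (o(C) = -3*3 = -9)
W = -63 (W = 9 - (69 - 1*(-3)) = 9 - (69 + 3) = 9 - 1*72 = 9 - 72 = -63)
Y(M, z) = 274 + z*M**2 (Y(M, z) = (M*M)*z + 274 = M**2*z + 274 = z*M**2 + 274 = 274 + z*M**2)
1/Y(o(9), W) = 1/(274 - 63*(-9)**2) = 1/(274 - 63*81) = 1/(274 - 5103) = 1/(-4829) = -1/4829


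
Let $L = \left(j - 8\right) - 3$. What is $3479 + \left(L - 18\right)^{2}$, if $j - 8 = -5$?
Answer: $4155$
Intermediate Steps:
$j = 3$ ($j = 8 - 5 = 3$)
$L = -8$ ($L = \left(3 - 8\right) - 3 = -5 - 3 = -8$)
$3479 + \left(L - 18\right)^{2} = 3479 + \left(-8 - 18\right)^{2} = 3479 + \left(-26\right)^{2} = 3479 + 676 = 4155$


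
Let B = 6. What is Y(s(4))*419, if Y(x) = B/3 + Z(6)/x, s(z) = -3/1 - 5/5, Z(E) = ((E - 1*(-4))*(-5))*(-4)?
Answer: -20112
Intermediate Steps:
Z(E) = 80 + 20*E (Z(E) = ((E + 4)*(-5))*(-4) = ((4 + E)*(-5))*(-4) = (-20 - 5*E)*(-4) = 80 + 20*E)
s(z) = -4 (s(z) = -3*1 - 5*1/5 = -3 - 1 = -4)
Y(x) = 2 + 200/x (Y(x) = 6/3 + (80 + 20*6)/x = 6*(1/3) + (80 + 120)/x = 2 + 200/x)
Y(s(4))*419 = (2 + 200/(-4))*419 = (2 + 200*(-1/4))*419 = (2 - 50)*419 = -48*419 = -20112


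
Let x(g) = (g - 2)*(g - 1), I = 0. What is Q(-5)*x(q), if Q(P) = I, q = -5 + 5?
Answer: 0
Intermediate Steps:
q = 0
Q(P) = 0
x(g) = (-1 + g)*(-2 + g) (x(g) = (-2 + g)*(-1 + g) = (-1 + g)*(-2 + g))
Q(-5)*x(q) = 0*(2 + 0² - 3*0) = 0*(2 + 0 + 0) = 0*2 = 0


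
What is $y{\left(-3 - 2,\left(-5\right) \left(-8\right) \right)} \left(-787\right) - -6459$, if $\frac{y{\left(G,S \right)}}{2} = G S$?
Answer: $321259$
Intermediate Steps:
$y{\left(G,S \right)} = 2 G S$
$y{\left(-3 - 2,\left(-5\right) \left(-8\right) \right)} \left(-787\right) - -6459 = 2 \left(-3 - 2\right) \left(\left(-5\right) \left(-8\right)\right) \left(-787\right) - -6459 = 2 \left(-5\right) 40 \left(-787\right) + 6459 = \left(-400\right) \left(-787\right) + 6459 = 314800 + 6459 = 321259$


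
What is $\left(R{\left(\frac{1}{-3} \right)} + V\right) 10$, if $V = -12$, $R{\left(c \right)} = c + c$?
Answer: $- \frac{380}{3} \approx -126.67$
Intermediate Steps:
$R{\left(c \right)} = 2 c$
$\left(R{\left(\frac{1}{-3} \right)} + V\right) 10 = \left(\frac{2}{-3} - 12\right) 10 = \left(2 \left(- \frac{1}{3}\right) - 12\right) 10 = \left(- \frac{2}{3} - 12\right) 10 = \left(- \frac{38}{3}\right) 10 = - \frac{380}{3}$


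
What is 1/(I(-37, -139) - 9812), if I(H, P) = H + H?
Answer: -1/9886 ≈ -0.00010115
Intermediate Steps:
I(H, P) = 2*H
1/(I(-37, -139) - 9812) = 1/(2*(-37) - 9812) = 1/(-74 - 9812) = 1/(-9886) = -1/9886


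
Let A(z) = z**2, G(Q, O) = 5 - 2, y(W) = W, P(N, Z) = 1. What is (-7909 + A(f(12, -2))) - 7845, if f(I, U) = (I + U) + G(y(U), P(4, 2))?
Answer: -15585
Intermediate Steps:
G(Q, O) = 3
f(I, U) = 3 + I + U (f(I, U) = (I + U) + 3 = 3 + I + U)
(-7909 + A(f(12, -2))) - 7845 = (-7909 + (3 + 12 - 2)**2) - 7845 = (-7909 + 13**2) - 7845 = (-7909 + 169) - 7845 = -7740 - 7845 = -15585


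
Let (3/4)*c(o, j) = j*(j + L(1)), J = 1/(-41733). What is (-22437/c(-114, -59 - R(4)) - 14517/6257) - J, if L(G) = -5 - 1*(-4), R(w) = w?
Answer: -3038592180067/467933098752 ≈ -6.4936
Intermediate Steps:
J = -1/41733 ≈ -2.3962e-5
L(G) = -1 (L(G) = -5 + 4 = -1)
c(o, j) = 4*j*(-1 + j)/3 (c(o, j) = 4*(j*(j - 1))/3 = 4*(j*(-1 + j))/3 = 4*j*(-1 + j)/3)
(-22437/c(-114, -59 - R(4)) - 14517/6257) - J = (-22437*3/(4*(-1 + (-59 - 1*4))*(-59 - 1*4)) - 14517/6257) - 1*(-1/41733) = (-22437*3/(4*(-1 + (-59 - 4))*(-59 - 4)) - 14517*1/6257) + 1/41733 = (-22437*(-1/(84*(-1 - 63))) - 14517/6257) + 1/41733 = (-22437/((4/3)*(-63)*(-64)) - 14517/6257) + 1/41733 = (-22437/5376 - 14517/6257) + 1/41733 = (-22437*1/5376 - 14517/6257) + 1/41733 = (-7479/1792 - 14517/6257) + 1/41733 = -72810567/11212544 + 1/41733 = -3038592180067/467933098752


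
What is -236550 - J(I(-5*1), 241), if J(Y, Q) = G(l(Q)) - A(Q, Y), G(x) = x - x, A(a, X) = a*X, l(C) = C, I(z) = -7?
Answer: -238237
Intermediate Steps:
A(a, X) = X*a
G(x) = 0
J(Y, Q) = -Q*Y (J(Y, Q) = 0 - Y*Q = 0 - Q*Y = -Q*Y)
-236550 - J(I(-5*1), 241) = -236550 - (-1)*241*(-7) = -236550 - 1*1687 = -236550 - 1687 = -238237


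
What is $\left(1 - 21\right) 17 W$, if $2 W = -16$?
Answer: $2720$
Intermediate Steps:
$W = -8$ ($W = \frac{1}{2} \left(-16\right) = -8$)
$\left(1 - 21\right) 17 W = \left(1 - 21\right) 17 \left(-8\right) = \left(-20\right) 17 \left(-8\right) = \left(-340\right) \left(-8\right) = 2720$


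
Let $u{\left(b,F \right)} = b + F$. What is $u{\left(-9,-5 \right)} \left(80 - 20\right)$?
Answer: $-840$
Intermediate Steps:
$u{\left(b,F \right)} = F + b$
$u{\left(-9,-5 \right)} \left(80 - 20\right) = \left(-5 - 9\right) \left(80 - 20\right) = \left(-14\right) 60 = -840$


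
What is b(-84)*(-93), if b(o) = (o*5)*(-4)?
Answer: -156240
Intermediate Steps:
b(o) = -20*o (b(o) = (5*o)*(-4) = -20*o)
b(-84)*(-93) = -20*(-84)*(-93) = 1680*(-93) = -156240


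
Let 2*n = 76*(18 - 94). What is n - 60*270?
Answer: -19088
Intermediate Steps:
n = -2888 (n = (76*(18 - 94))/2 = (76*(-76))/2 = (½)*(-5776) = -2888)
n - 60*270 = -2888 - 60*270 = -2888 - 1*16200 = -2888 - 16200 = -19088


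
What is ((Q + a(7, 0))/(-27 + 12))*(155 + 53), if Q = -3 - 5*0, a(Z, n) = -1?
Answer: 832/15 ≈ 55.467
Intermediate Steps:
Q = -3 (Q = -3 + 0 = -3)
((Q + a(7, 0))/(-27 + 12))*(155 + 53) = ((-3 - 1)/(-27 + 12))*(155 + 53) = -4/(-15)*208 = -4*(-1/15)*208 = (4/15)*208 = 832/15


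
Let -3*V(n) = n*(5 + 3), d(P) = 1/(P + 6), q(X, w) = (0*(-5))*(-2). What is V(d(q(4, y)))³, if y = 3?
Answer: -64/729 ≈ -0.087791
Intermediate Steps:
q(X, w) = 0 (q(X, w) = 0*(-2) = 0)
d(P) = 1/(6 + P)
V(n) = -8*n/3 (V(n) = -n*(5 + 3)/3 = -n*8/3 = -8*n/3)
V(d(q(4, y)))³ = (-8/(3*(6 + 0)))³ = (-8/3/6)³ = (-8/3*⅙)³ = (-4/9)³ = -64/729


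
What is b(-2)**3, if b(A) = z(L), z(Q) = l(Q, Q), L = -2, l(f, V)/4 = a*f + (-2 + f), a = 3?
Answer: -64000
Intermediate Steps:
l(f, V) = -8 + 16*f (l(f, V) = 4*(3*f + (-2 + f)) = 4*(-2 + 4*f) = -8 + 16*f)
z(Q) = -8 + 16*Q
b(A) = -40 (b(A) = -8 + 16*(-2) = -8 - 32 = -40)
b(-2)**3 = (-40)**3 = -64000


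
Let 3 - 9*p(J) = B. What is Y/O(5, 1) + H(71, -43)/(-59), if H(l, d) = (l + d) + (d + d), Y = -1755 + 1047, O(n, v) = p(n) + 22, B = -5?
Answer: -182000/6077 ≈ -29.949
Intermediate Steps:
p(J) = 8/9 (p(J) = ⅓ - ⅑*(-5) = ⅓ + 5/9 = 8/9)
O(n, v) = 206/9 (O(n, v) = 8/9 + 22 = 206/9)
Y = -708
H(l, d) = l + 3*d (H(l, d) = (d + l) + 2*d = l + 3*d)
Y/O(5, 1) + H(71, -43)/(-59) = -708/206/9 + (71 + 3*(-43))/(-59) = -708*9/206 + (71 - 129)*(-1/59) = -3186/103 - 58*(-1/59) = -3186/103 + 58/59 = -182000/6077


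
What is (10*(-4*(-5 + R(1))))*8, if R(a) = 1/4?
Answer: 1520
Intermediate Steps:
R(a) = ¼
(10*(-4*(-5 + R(1))))*8 = (10*(-4*(-5 + ¼)))*8 = (10*(-4*(-19/4)))*8 = (10*19)*8 = 190*8 = 1520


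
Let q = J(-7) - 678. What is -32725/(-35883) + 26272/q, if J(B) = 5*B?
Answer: -919385251/25584579 ≈ -35.935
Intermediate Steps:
q = -713 (q = 5*(-7) - 678 = -35 - 678 = -713)
-32725/(-35883) + 26272/q = -32725/(-35883) + 26272/(-713) = -32725*(-1/35883) + 26272*(-1/713) = 32725/35883 - 26272/713 = -919385251/25584579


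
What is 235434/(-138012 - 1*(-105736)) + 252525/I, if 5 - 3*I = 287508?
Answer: -46069736001/4639723414 ≈ -9.9294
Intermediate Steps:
I = -287503/3 (I = 5/3 - ⅓*287508 = 5/3 - 95836 = -287503/3 ≈ -95834.)
235434/(-138012 - 1*(-105736)) + 252525/I = 235434/(-138012 - 1*(-105736)) + 252525/(-287503/3) = 235434/(-138012 + 105736) + 252525*(-3/287503) = 235434/(-32276) - 757575/287503 = 235434*(-1/32276) - 757575/287503 = -117717/16138 - 757575/287503 = -46069736001/4639723414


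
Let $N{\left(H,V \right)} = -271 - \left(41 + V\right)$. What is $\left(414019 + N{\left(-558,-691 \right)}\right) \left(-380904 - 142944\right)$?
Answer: $-217081563504$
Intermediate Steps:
$N{\left(H,V \right)} = -312 - V$ ($N{\left(H,V \right)} = -271 - \left(41 + V\right) = -312 - V$)
$\left(414019 + N{\left(-558,-691 \right)}\right) \left(-380904 - 142944\right) = \left(414019 - -379\right) \left(-380904 - 142944\right) = \left(414019 + \left(-312 + 691\right)\right) \left(-523848\right) = \left(414019 + 379\right) \left(-523848\right) = 414398 \left(-523848\right) = -217081563504$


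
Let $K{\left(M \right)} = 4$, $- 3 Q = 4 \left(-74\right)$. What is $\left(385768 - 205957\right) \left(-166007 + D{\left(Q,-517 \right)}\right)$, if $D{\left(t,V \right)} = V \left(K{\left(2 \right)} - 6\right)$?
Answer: $-29663960103$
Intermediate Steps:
$Q = \frac{296}{3}$ ($Q = - \frac{4 \left(-74\right)}{3} = \left(- \frac{1}{3}\right) \left(-296\right) = \frac{296}{3} \approx 98.667$)
$D{\left(t,V \right)} = - 2 V$ ($D{\left(t,V \right)} = V \left(4 - 6\right) = V \left(-2\right) = - 2 V$)
$\left(385768 - 205957\right) \left(-166007 + D{\left(Q,-517 \right)}\right) = \left(385768 - 205957\right) \left(-166007 - -1034\right) = 179811 \left(-166007 + 1034\right) = 179811 \left(-164973\right) = -29663960103$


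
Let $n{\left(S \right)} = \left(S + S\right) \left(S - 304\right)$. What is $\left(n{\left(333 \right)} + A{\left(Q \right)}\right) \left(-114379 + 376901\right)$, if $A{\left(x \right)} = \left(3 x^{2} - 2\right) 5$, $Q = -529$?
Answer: $1107034009718$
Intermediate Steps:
$n{\left(S \right)} = 2 S \left(-304 + S\right)$
$A{\left(x \right)} = -10 + 15 x^{2}$ ($A{\left(x \right)} = \left(-2 + 3 x^{2}\right) 5 = -10 + 15 x^{2}$)
$\left(n{\left(333 \right)} + A{\left(Q \right)}\right) \left(-114379 + 376901\right) = \left(2 \cdot 333 \left(-304 + 333\right) - \left(10 - 15 \left(-529\right)^{2}\right)\right) \left(-114379 + 376901\right) = \left(2 \cdot 333 \cdot 29 + \left(-10 + 15 \cdot 279841\right)\right) 262522 = \left(19314 + \left(-10 + 4197615\right)\right) 262522 = \left(19314 + 4197605\right) 262522 = 4216919 \cdot 262522 = 1107034009718$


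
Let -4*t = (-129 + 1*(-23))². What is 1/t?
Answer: -1/5776 ≈ -0.00017313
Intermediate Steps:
t = -5776 (t = -(-129 + 1*(-23))²/4 = -(-129 - 23)²/4 = -¼*(-152)² = -¼*23104 = -5776)
1/t = 1/(-5776) = -1/5776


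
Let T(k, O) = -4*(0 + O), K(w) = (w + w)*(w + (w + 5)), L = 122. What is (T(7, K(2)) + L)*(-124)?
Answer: 2728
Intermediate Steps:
K(w) = 2*w*(5 + 2*w) (K(w) = (2*w)*(w + (5 + w)) = (2*w)*(5 + 2*w) = 2*w*(5 + 2*w))
T(k, O) = -4*O
(T(7, K(2)) + L)*(-124) = (-8*2*(5 + 2*2) + 122)*(-124) = (-8*2*(5 + 4) + 122)*(-124) = (-8*2*9 + 122)*(-124) = (-4*36 + 122)*(-124) = (-144 + 122)*(-124) = -22*(-124) = 2728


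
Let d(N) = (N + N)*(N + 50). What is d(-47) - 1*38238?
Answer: -38520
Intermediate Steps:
d(N) = 2*N*(50 + N) (d(N) = (2*N)*(50 + N) = 2*N*(50 + N))
d(-47) - 1*38238 = 2*(-47)*(50 - 47) - 1*38238 = 2*(-47)*3 - 38238 = -282 - 38238 = -38520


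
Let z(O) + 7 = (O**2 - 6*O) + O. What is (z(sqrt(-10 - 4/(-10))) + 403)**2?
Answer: 3726624/25 - 15456*I*sqrt(15)/5 ≈ 1.4907e+5 - 11972.0*I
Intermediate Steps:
z(O) = -7 + O**2 - 5*O (z(O) = -7 + ((O**2 - 6*O) + O) = -7 + (O**2 - 5*O) = -7 + O**2 - 5*O)
(z(sqrt(-10 - 4/(-10))) + 403)**2 = ((-7 + (sqrt(-10 - 4/(-10)))**2 - 5*sqrt(-10 - 4/(-10))) + 403)**2 = ((-7 + (sqrt(-10 - 4*(-1/10)))**2 - 5*sqrt(-10 - 4*(-1/10))) + 403)**2 = ((-7 + (sqrt(-10 + 2/5))**2 - 5*sqrt(-10 + 2/5)) + 403)**2 = ((-7 + (sqrt(-48/5))**2 - 4*I*sqrt(15)) + 403)**2 = ((-7 + (4*I*sqrt(15)/5)**2 - 4*I*sqrt(15)) + 403)**2 = ((-7 - 48/5 - 4*I*sqrt(15)) + 403)**2 = ((-83/5 - 4*I*sqrt(15)) + 403)**2 = (1932/5 - 4*I*sqrt(15))**2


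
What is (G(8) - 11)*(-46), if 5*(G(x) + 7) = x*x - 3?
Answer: 1334/5 ≈ 266.80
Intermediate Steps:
G(x) = -38/5 + x**2/5 (G(x) = -7 + (x*x - 3)/5 = -7 + (x**2 - 3)/5 = -7 + (-3 + x**2)/5 = -7 + (-3/5 + x**2/5) = -38/5 + x**2/5)
(G(8) - 11)*(-46) = ((-38/5 + (1/5)*8**2) - 11)*(-46) = ((-38/5 + (1/5)*64) - 11)*(-46) = ((-38/5 + 64/5) - 11)*(-46) = (26/5 - 11)*(-46) = -29/5*(-46) = 1334/5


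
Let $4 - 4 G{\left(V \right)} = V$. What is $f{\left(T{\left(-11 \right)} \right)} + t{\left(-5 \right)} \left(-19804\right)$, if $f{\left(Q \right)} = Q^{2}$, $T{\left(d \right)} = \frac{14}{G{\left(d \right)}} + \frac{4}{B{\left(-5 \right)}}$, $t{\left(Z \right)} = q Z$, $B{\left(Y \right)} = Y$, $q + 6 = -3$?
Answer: $- \frac{200513564}{225} \approx -8.9117 \cdot 10^{5}$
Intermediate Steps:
$q = -9$ ($q = -6 - 3 = -9$)
$G{\left(V \right)} = 1 - \frac{V}{4}$
$t{\left(Z \right)} = - 9 Z$
$T{\left(d \right)} = - \frac{4}{5} + \frac{14}{1 - \frac{d}{4}}$ ($T{\left(d \right)} = \frac{14}{1 - \frac{d}{4}} + \frac{4}{-5} = \frac{14}{1 - \frac{d}{4}} + 4 \left(- \frac{1}{5}\right) = \frac{14}{1 - \frac{d}{4}} - \frac{4}{5} = - \frac{4}{5} + \frac{14}{1 - \frac{d}{4}}$)
$f{\left(T{\left(-11 \right)} \right)} + t{\left(-5 \right)} \left(-19804\right) = \left(\frac{4 \left(-66 - -11\right)}{5 \left(-4 - 11\right)}\right)^{2} + \left(-9\right) \left(-5\right) \left(-19804\right) = \left(\frac{4 \left(-66 + 11\right)}{5 \left(-15\right)}\right)^{2} + 45 \left(-19804\right) = \left(\frac{4}{5} \left(- \frac{1}{15}\right) \left(-55\right)\right)^{2} - 891180 = \left(\frac{44}{15}\right)^{2} - 891180 = \frac{1936}{225} - 891180 = - \frac{200513564}{225}$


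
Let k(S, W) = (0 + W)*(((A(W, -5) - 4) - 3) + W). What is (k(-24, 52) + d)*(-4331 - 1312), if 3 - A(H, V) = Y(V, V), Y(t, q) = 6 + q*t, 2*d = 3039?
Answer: -27125901/2 ≈ -1.3563e+7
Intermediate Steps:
d = 3039/2 (d = (½)*3039 = 3039/2 ≈ 1519.5)
A(H, V) = -3 - V² (A(H, V) = 3 - (6 + V*V) = 3 - (6 + V²) = 3 + (-6 - V²) = -3 - V²)
k(S, W) = W*(-35 + W) (k(S, W) = (0 + W)*((((-3 - 1*(-5)²) - 4) - 3) + W) = W*((((-3 - 1*25) - 4) - 3) + W) = W*((((-3 - 25) - 4) - 3) + W) = W*(((-28 - 4) - 3) + W) = W*((-32 - 3) + W) = W*(-35 + W))
(k(-24, 52) + d)*(-4331 - 1312) = (52*(-35 + 52) + 3039/2)*(-4331 - 1312) = (52*17 + 3039/2)*(-5643) = (884 + 3039/2)*(-5643) = (4807/2)*(-5643) = -27125901/2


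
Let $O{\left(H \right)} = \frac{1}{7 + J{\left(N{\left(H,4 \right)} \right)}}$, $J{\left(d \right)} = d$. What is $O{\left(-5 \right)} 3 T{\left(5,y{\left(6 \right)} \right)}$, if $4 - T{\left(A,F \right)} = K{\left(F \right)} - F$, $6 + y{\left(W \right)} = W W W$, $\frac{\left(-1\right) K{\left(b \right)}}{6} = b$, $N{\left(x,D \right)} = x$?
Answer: $2211$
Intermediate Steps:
$K{\left(b \right)} = - 6 b$
$y{\left(W \right)} = -6 + W^{3}$ ($y{\left(W \right)} = -6 + W W W = -6 + W^{2} W = -6 + W^{3}$)
$O{\left(H \right)} = \frac{1}{7 + H}$
$T{\left(A,F \right)} = 4 + 7 F$ ($T{\left(A,F \right)} = 4 - \left(- 6 F - F\right) = 4 - - 7 F = 4 + 7 F$)
$O{\left(-5 \right)} 3 T{\left(5,y{\left(6 \right)} \right)} = \frac{1}{7 - 5} \cdot 3 \left(4 + 7 \left(-6 + 6^{3}\right)\right) = \frac{1}{2} \cdot 3 \left(4 + 7 \left(-6 + 216\right)\right) = \frac{1}{2} \cdot 3 \left(4 + 7 \cdot 210\right) = \frac{3 \left(4 + 1470\right)}{2} = \frac{3}{2} \cdot 1474 = 2211$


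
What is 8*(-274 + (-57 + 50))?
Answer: -2248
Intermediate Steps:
8*(-274 + (-57 + 50)) = 8*(-274 - 7) = 8*(-281) = -2248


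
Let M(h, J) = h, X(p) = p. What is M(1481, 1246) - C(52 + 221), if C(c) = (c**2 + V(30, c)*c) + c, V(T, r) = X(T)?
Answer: -81511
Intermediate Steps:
V(T, r) = T
C(c) = c**2 + 31*c (C(c) = (c**2 + 30*c) + c = c**2 + 31*c)
M(1481, 1246) - C(52 + 221) = 1481 - (52 + 221)*(31 + (52 + 221)) = 1481 - 273*(31 + 273) = 1481 - 273*304 = 1481 - 1*82992 = 1481 - 82992 = -81511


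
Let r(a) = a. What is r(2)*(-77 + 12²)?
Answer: 134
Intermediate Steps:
r(2)*(-77 + 12²) = 2*(-77 + 12²) = 2*(-77 + 144) = 2*67 = 134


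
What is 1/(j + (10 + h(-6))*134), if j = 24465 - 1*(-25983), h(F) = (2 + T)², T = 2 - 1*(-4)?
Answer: 1/60364 ≈ 1.6566e-5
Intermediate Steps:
T = 6 (T = 2 + 4 = 6)
h(F) = 64 (h(F) = (2 + 6)² = 8² = 64)
j = 50448 (j = 24465 + 25983 = 50448)
1/(j + (10 + h(-6))*134) = 1/(50448 + (10 + 64)*134) = 1/(50448 + 74*134) = 1/(50448 + 9916) = 1/60364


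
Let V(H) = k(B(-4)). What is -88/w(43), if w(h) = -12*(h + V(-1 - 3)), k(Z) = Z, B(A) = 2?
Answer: 22/135 ≈ 0.16296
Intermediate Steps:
V(H) = 2
w(h) = -24 - 12*h (w(h) = -12*(h + 2) = -12*(2 + h) = -24 - 12*h)
-88/w(43) = -88/(-24 - 12*43) = -88/(-24 - 516) = -88/(-540) = -1/540*(-88) = 22/135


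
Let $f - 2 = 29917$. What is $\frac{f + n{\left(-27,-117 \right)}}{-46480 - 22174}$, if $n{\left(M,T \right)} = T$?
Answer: $- \frac{14901}{34327} \approx -0.43409$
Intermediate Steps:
$f = 29919$ ($f = 2 + 29917 = 29919$)
$\frac{f + n{\left(-27,-117 \right)}}{-46480 - 22174} = \frac{29919 - 117}{-46480 - 22174} = \frac{29802}{-68654} = 29802 \left(- \frac{1}{68654}\right) = - \frac{14901}{34327}$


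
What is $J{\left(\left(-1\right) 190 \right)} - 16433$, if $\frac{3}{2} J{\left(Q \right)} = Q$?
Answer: $- \frac{49679}{3} \approx -16560.0$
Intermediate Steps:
$J{\left(Q \right)} = \frac{2 Q}{3}$
$J{\left(\left(-1\right) 190 \right)} - 16433 = \frac{2 \left(\left(-1\right) 190\right)}{3} - 16433 = \frac{2}{3} \left(-190\right) - 16433 = - \frac{380}{3} - 16433 = - \frac{49679}{3}$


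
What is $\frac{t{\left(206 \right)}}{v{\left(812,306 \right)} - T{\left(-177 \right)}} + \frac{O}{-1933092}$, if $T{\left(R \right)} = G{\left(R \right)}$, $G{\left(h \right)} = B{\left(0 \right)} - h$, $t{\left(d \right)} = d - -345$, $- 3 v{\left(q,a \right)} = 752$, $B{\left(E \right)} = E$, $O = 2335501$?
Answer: $- \frac{884549837}{354308148} \approx -2.4966$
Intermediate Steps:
$v{\left(q,a \right)} = - \frac{752}{3}$ ($v{\left(q,a \right)} = \left(- \frac{1}{3}\right) 752 = - \frac{752}{3}$)
$t{\left(d \right)} = 345 + d$ ($t{\left(d \right)} = d + 345 = 345 + d$)
$G{\left(h \right)} = - h$ ($G{\left(h \right)} = 0 - h = - h$)
$T{\left(R \right)} = - R$
$\frac{t{\left(206 \right)}}{v{\left(812,306 \right)} - T{\left(-177 \right)}} + \frac{O}{-1933092} = \frac{345 + 206}{- \frac{752}{3} - \left(-1\right) \left(-177\right)} + \frac{2335501}{-1933092} = \frac{551}{- \frac{752}{3} - 177} + 2335501 \left(- \frac{1}{1933092}\right) = \frac{551}{- \frac{752}{3} - 177} - \frac{333643}{276156} = \frac{551}{- \frac{1283}{3}} - \frac{333643}{276156} = 551 \left(- \frac{3}{1283}\right) - \frac{333643}{276156} = - \frac{1653}{1283} - \frac{333643}{276156} = - \frac{884549837}{354308148}$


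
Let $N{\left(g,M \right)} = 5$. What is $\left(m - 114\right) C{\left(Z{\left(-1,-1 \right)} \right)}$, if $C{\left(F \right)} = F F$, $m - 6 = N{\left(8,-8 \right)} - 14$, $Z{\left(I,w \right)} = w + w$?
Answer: $-468$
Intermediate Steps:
$Z{\left(I,w \right)} = 2 w$
$m = -3$ ($m = 6 + \left(5 - 14\right) = 6 - 9 = -3$)
$C{\left(F \right)} = F^{2}$
$\left(m - 114\right) C{\left(Z{\left(-1,-1 \right)} \right)} = \left(-3 - 114\right) \left(2 \left(-1\right)\right)^{2} = - 117 \left(-2\right)^{2} = \left(-117\right) 4 = -468$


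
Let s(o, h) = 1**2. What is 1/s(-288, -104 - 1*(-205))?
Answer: 1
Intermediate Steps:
s(o, h) = 1
1/s(-288, -104 - 1*(-205)) = 1/1 = 1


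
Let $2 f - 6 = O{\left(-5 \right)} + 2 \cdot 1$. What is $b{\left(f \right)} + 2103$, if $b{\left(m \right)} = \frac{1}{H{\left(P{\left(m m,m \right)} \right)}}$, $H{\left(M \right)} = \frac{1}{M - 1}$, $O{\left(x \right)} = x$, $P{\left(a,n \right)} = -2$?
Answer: $2100$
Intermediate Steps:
$H{\left(M \right)} = \frac{1}{-1 + M}$
$f = \frac{3}{2}$ ($f = 3 + \frac{-5 + 2 \cdot 1}{2} = 3 + \frac{-5 + 2}{2} = 3 + \frac{1}{2} \left(-3\right) = 3 - \frac{3}{2} = \frac{3}{2} \approx 1.5$)
$b{\left(m \right)} = -3$ ($b{\left(m \right)} = \frac{1}{\frac{1}{-1 - 2}} = \frac{1}{\frac{1}{-3}} = \frac{1}{- \frac{1}{3}} = -3$)
$b{\left(f \right)} + 2103 = -3 + 2103 = 2100$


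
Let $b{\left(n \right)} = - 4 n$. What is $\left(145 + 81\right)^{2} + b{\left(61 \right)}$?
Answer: $50832$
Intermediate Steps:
$\left(145 + 81\right)^{2} + b{\left(61 \right)} = \left(145 + 81\right)^{2} - 244 = 226^{2} - 244 = 51076 - 244 = 50832$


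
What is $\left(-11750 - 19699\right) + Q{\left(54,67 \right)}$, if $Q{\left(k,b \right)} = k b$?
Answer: $-27831$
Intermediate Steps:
$Q{\left(k,b \right)} = b k$
$\left(-11750 - 19699\right) + Q{\left(54,67 \right)} = \left(-11750 - 19699\right) + 67 \cdot 54 = -31449 + 3618 = -27831$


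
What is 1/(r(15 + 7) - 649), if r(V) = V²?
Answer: -1/165 ≈ -0.0060606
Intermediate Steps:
1/(r(15 + 7) - 649) = 1/((15 + 7)² - 649) = 1/(22² - 649) = 1/(484 - 649) = 1/(-165) = -1/165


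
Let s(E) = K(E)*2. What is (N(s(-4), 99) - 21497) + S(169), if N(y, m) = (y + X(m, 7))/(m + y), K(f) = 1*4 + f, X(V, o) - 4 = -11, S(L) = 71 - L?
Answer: -2137912/99 ≈ -21595.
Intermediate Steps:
X(V, o) = -7 (X(V, o) = 4 - 11 = -7)
K(f) = 4 + f
s(E) = 8 + 2*E (s(E) = (4 + E)*2 = 8 + 2*E)
N(y, m) = (-7 + y)/(m + y) (N(y, m) = (y - 7)/(m + y) = (-7 + y)/(m + y))
(N(s(-4), 99) - 21497) + S(169) = ((-7 + (8 + 2*(-4)))/(99 + (8 + 2*(-4))) - 21497) + (71 - 1*169) = ((-7 + (8 - 8))/(99 + (8 - 8)) - 21497) + (71 - 169) = ((-7 + 0)/(99 + 0) - 21497) - 98 = (-7/99 - 21497) - 98 = -2128210/99 - 98 = -2137912/99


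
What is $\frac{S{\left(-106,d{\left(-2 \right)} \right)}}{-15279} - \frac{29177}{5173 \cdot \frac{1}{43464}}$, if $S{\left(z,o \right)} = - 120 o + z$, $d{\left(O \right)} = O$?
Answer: $- \frac{19376051219894}{79038267} \approx -2.4515 \cdot 10^{5}$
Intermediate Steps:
$S{\left(z,o \right)} = z - 120 o$
$\frac{S{\left(-106,d{\left(-2 \right)} \right)}}{-15279} - \frac{29177}{5173 \cdot \frac{1}{43464}} = \frac{-106 - -240}{-15279} - \frac{29177}{5173 \cdot \frac{1}{43464}} = \left(-106 + 240\right) \left(- \frac{1}{15279}\right) - \frac{29177}{5173 \cdot \frac{1}{43464}} = 134 \left(- \frac{1}{15279}\right) - \frac{29177}{\frac{5173}{43464}} = - \frac{134}{15279} - \frac{1268149128}{5173} = - \frac{19376051219894}{79038267}$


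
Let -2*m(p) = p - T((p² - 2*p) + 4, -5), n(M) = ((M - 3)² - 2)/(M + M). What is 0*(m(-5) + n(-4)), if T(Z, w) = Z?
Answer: 0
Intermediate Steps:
n(M) = (-2 + (-3 + M)²)/(2*M) (n(M) = ((-3 + M)² - 2)/((2*M)) = (-2 + (-3 + M)²)*(1/(2*M)) = (-2 + (-3 + M)²)/(2*M))
m(p) = 2 + p²/2 - 3*p/2 (m(p) = -(p - ((p² - 2*p) + 4))/2 = -(p - (4 + p² - 2*p))/2 = -(p + (-4 - p² + 2*p))/2 = -(-4 - p² + 3*p)/2 = 2 + p²/2 - 3*p/2)
0*(m(-5) + n(-4)) = 0*((2 + (½)*(-5)² - 3/2*(-5)) + (½)*(-2 + (-3 - 4)²)/(-4)) = 0*((2 + (½)*25 + 15/2) + (½)*(-¼)*(-2 + (-7)²)) = 0*((2 + 25/2 + 15/2) + (½)*(-¼)*(-2 + 49)) = 0*(22 + (½)*(-¼)*47) = 0*(22 - 47/8) = 0*(129/8) = 0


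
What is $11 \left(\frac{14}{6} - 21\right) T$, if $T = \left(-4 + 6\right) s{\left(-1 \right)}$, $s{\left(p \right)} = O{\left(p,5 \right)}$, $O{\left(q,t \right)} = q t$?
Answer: $\frac{6160}{3} \approx 2053.3$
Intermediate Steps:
$s{\left(p \right)} = 5 p$ ($s{\left(p \right)} = p 5 = 5 p$)
$T = -10$ ($T = \left(-4 + 6\right) 5 \left(-1\right) = 2 \left(-5\right) = -10$)
$11 \left(\frac{14}{6} - 21\right) T = 11 \left(\frac{14}{6} - 21\right) \left(-10\right) = 11 \left(14 \cdot \frac{1}{6} - 21\right) \left(-10\right) = 11 \left(\frac{7}{3} - 21\right) \left(-10\right) = 11 \left(- \frac{56}{3}\right) \left(-10\right) = \left(- \frac{616}{3}\right) \left(-10\right) = \frac{6160}{3}$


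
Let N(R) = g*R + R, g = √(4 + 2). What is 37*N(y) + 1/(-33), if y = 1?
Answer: 1220/33 + 37*√6 ≈ 127.60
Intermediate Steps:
g = √6 ≈ 2.4495
N(R) = R + R*√6 (N(R) = √6*R + R = R*√6 + R = R + R*√6)
37*N(y) + 1/(-33) = 37*(1*(1 + √6)) + 1/(-33) = 37*(1 + √6) - 1/33 = (37 + 37*√6) - 1/33 = 1220/33 + 37*√6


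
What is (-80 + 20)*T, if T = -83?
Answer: 4980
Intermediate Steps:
(-80 + 20)*T = (-80 + 20)*(-83) = -60*(-83) = 4980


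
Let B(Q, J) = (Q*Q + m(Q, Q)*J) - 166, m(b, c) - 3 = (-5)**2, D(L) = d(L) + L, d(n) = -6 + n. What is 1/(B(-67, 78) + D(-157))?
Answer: 1/6187 ≈ 0.00016163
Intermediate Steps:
D(L) = -6 + 2*L (D(L) = (-6 + L) + L = -6 + 2*L)
m(b, c) = 28 (m(b, c) = 3 + (-5)**2 = 3 + 25 = 28)
B(Q, J) = -166 + Q**2 + 28*J (B(Q, J) = (Q*Q + 28*J) - 166 = (Q**2 + 28*J) - 166 = -166 + Q**2 + 28*J)
1/(B(-67, 78) + D(-157)) = 1/((-166 + (-67)**2 + 28*78) + (-6 + 2*(-157))) = 1/((-166 + 4489 + 2184) + (-6 - 314)) = 1/(6507 - 320) = 1/6187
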